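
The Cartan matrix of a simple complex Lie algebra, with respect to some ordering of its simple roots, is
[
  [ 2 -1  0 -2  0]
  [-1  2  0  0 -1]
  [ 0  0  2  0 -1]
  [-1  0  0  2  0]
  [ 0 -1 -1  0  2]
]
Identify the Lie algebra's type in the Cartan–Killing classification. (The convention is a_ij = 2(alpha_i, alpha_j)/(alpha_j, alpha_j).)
The matrix has rank 5 with 2's on the diagonal. Reading the off-diagonal entries as Dynkin edges (a single edge where a_ij = a_ji = -1; a double or triple edge where a_ij * a_ji = 2 or 3), the diagram is a chain of 5 nodes with a double edge at one end; the terminal node there is the unique short simple root (B_5). One simple-root ordering that puts it in standard form is (alpha_3, alpha_5, alpha_2, alpha_1, alpha_4). So the algebra is type B_5, i.e. so(11).

B_5 (so(11))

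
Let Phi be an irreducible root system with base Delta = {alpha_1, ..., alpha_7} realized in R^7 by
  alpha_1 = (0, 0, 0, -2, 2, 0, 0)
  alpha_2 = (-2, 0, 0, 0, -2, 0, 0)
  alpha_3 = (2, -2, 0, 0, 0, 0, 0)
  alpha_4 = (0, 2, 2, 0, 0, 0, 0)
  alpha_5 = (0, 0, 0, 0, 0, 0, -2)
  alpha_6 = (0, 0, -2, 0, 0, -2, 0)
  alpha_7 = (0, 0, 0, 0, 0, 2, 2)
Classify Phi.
Compute the Cartan integers a_ij = 2(alpha_i, alpha_j)/(alpha_j, alpha_j); the resulting 7x7 Cartan matrix is
[[2, -1, 0, 0, 0, 0, 0], [-1, 2, -1, 0, 0, 0, 0], [0, -1, 2, -1, 0, 0, 0], [0, 0, -1, 2, 0, -1, 0], [0, 0, 0, 0, 2, 0, -1], [0, 0, 0, -1, 0, 2, -1], [0, 0, 0, 0, -2, -1, 2]].
The roots have two lengths (squared-length ratio 2:1); the short ones are alpha_{5}. The associated Dynkin diagram is a chain of 7 nodes with a double edge at one end; the terminal node there is the unique short simple root (B_7), so the type is B_7 (the algebra so(15)).

B_7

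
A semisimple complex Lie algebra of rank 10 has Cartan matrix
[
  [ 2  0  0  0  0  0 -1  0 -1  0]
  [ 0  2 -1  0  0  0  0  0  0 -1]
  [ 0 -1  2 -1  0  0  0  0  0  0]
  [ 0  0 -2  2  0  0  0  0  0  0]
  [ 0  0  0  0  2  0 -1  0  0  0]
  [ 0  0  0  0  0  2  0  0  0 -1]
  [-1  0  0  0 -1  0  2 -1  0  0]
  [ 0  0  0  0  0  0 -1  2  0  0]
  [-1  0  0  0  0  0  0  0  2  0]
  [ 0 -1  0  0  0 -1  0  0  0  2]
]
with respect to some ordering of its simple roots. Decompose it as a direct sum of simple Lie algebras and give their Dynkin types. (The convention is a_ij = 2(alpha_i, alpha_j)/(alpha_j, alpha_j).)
type C_5 ⊕ type D_5

The diagram associated to this matrix has two connected components: the simple roots {alpha_2, alpha_3, alpha_4, alpha_6, alpha_10} form a chain of 5 nodes with a double edge at one end; the terminal node there is the unique long simple root (C_5), and {alpha_1, alpha_5, alpha_7, alpha_8, alpha_9} form a chain of 3 nodes with a fork of two nodes at one end (D_5). A semisimple Lie algebra decomposes uniquely as the direct sum of simple ideals, one per connected component of its Dynkin diagram, so g ≅ C_5 ⊕ D_5 (dimension 55 + 45 = 100).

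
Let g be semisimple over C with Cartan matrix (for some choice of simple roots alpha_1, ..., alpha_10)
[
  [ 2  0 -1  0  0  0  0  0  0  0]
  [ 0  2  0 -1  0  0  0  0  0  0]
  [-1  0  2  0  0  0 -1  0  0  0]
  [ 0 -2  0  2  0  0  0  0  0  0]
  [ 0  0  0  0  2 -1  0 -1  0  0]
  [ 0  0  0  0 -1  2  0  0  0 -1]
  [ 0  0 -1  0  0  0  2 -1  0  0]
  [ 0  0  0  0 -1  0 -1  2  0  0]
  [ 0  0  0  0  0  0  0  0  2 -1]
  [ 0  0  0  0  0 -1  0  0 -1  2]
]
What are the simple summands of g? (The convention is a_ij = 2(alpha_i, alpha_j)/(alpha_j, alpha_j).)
The diagram associated to this matrix has two connected components: the simple roots {alpha_1, alpha_3, alpha_5, alpha_6, alpha_7, alpha_8, alpha_9, alpha_10} form a chain of 8 nodes with single edges (A_8), and {alpha_2, alpha_4} form a chain of 2 nodes with a double edge at one end; the terminal node there is the unique short simple root (B_2). A semisimple Lie algebra decomposes uniquely as the direct sum of simple ideals, one per connected component of its Dynkin diagram, so g ≅ A_8 ⊕ B_2 (dimension 80 + 10 = 90).

A8 + B2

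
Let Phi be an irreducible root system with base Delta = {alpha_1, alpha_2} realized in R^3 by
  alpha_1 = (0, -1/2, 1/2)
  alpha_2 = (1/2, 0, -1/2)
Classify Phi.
A_2

Compute the Cartan integers a_ij = 2(alpha_i, alpha_j)/(alpha_j, alpha_j); the resulting 2x2 Cartan matrix is
[[2, -1], [-1, 2]].
All simple roots have the same length, so the diagram is simply laced. The associated Dynkin diagram is a chain of 2 nodes with single edges (A_2), so the type is A_2 (the algebra sl(3)).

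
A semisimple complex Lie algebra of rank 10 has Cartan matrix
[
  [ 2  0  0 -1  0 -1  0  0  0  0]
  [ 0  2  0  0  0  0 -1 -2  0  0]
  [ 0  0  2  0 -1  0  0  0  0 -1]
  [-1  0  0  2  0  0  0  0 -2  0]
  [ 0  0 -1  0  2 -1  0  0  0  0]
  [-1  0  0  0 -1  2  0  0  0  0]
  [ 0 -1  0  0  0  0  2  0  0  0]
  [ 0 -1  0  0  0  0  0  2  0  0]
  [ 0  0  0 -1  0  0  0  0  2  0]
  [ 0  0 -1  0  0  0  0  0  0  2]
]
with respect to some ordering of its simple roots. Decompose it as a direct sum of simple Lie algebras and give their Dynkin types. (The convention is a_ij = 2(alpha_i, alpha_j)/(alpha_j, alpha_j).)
The diagram associated to this matrix has two connected components: the simple roots {alpha_2, alpha_7, alpha_8} form a chain of 3 nodes with a double edge at one end; the terminal node there is the unique short simple root (B_3), and {alpha_1, alpha_3, alpha_4, alpha_5, alpha_6, alpha_9, alpha_10} form a chain of 7 nodes with a double edge at one end; the terminal node there is the unique short simple root (B_7). A semisimple Lie algebra decomposes uniquely as the direct sum of simple ideals, one per connected component of its Dynkin diagram, so g ≅ B_3 ⊕ B_7 (dimension 21 + 105 = 126).

B_3 (so(7)) + B_7 (so(15))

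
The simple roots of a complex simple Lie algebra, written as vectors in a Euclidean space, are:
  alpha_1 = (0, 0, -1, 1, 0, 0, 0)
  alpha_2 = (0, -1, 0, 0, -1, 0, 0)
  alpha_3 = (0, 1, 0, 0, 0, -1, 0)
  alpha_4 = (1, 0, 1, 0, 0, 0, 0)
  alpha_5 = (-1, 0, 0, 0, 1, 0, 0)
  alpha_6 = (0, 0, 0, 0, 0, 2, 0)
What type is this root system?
type C_6

Compute the Cartan integers a_ij = 2(alpha_i, alpha_j)/(alpha_j, alpha_j); the resulting 6x6 Cartan matrix is
[[2, 0, 0, -1, 0, 0], [0, 2, -1, 0, -1, 0], [0, -1, 2, 0, 0, -1], [-1, 0, 0, 2, -1, 0], [0, -1, 0, -1, 2, 0], [0, 0, -2, 0, 0, 2]].
The roots have two lengths (squared-length ratio 2:1); the short ones are alpha_{1,2,3,4,5}. The associated Dynkin diagram is a chain of 6 nodes with a double edge at one end; the terminal node there is the unique long simple root (C_6), so the type is C_6 (the algebra sp(12)).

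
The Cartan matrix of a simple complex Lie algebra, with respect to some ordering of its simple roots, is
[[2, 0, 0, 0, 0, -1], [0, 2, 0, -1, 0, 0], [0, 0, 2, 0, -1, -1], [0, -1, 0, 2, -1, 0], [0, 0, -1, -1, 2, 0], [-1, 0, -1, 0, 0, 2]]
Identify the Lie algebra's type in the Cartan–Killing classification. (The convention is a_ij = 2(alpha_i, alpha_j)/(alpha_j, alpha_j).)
The matrix has rank 6 with 2's on the diagonal. Reading the off-diagonal entries as Dynkin edges (a single edge where a_ij = a_ji = -1; a double or triple edge where a_ij * a_ji = 2 or 3), the diagram is a chain of 6 nodes with single edges (A_6). One simple-root ordering that puts it in standard form is (alpha_1, alpha_6, alpha_3, alpha_5, alpha_4, alpha_2). So the algebra is type A_6, i.e. sl(7).

A6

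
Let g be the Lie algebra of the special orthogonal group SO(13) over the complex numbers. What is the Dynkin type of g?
This is so(13) with 13 odd, which has dimension 13(13-1)/2 = 78 and rank (13-1)/2 = 6. In the classification of classical Lie algebras, the orthogonal algebra so(2n+1) in an odd number of variables has type B_n; here n = 6, so the Dynkin diagram is a chain of 6 nodes with a double edge at one end; the terminal node there is the unique short simple root (B_6). Hence the type is B_6.

type B_6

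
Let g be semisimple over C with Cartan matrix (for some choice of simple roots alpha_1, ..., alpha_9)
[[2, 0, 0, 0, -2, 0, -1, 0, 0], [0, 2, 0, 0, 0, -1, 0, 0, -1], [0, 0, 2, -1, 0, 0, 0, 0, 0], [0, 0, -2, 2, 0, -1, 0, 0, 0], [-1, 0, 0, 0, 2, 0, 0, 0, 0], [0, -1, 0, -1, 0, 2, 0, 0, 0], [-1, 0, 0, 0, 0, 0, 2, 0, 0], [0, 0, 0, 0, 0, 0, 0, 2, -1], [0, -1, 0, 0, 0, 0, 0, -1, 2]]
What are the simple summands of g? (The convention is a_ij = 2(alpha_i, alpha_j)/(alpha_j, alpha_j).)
B3 + B6

The diagram associated to this matrix has two connected components: the simple roots {alpha_1, alpha_5, alpha_7} form a chain of 3 nodes with a double edge at one end; the terminal node there is the unique short simple root (B_3), and {alpha_2, alpha_3, alpha_4, alpha_6, alpha_8, alpha_9} form a chain of 6 nodes with a double edge at one end; the terminal node there is the unique short simple root (B_6). A semisimple Lie algebra decomposes uniquely as the direct sum of simple ideals, one per connected component of its Dynkin diagram, so g ≅ B_3 ⊕ B_6 (dimension 21 + 78 = 99).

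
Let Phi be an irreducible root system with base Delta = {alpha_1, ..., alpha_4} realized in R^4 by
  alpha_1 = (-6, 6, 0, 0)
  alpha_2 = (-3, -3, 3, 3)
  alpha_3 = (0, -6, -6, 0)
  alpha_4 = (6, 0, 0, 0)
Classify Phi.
F4

Compute the Cartan integers a_ij = 2(alpha_i, alpha_j)/(alpha_j, alpha_j); the resulting 4x4 Cartan matrix is
[[2, 0, -1, -2], [0, 2, 0, -1], [-1, 0, 2, 0], [-1, -1, 0, 2]].
The roots have two lengths (squared-length ratio 2:1); the short ones are alpha_{2,4}. The associated Dynkin diagram is a chain of 4 nodes with a double edge between the middle two (F_4), so the type is F_4.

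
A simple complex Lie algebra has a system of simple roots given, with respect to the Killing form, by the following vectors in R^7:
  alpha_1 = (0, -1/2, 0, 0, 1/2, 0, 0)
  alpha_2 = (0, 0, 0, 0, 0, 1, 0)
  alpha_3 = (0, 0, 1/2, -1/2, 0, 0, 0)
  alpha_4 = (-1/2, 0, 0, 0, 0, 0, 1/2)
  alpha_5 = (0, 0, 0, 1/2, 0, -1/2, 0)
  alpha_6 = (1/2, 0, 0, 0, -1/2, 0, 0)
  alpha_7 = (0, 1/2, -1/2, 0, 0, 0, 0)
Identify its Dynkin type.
Compute the Cartan integers a_ij = 2(alpha_i, alpha_j)/(alpha_j, alpha_j); the resulting 7x7 Cartan matrix is
[[2, 0, 0, 0, 0, -1, -1], [0, 2, 0, 0, -2, 0, 0], [0, 0, 2, 0, -1, 0, -1], [0, 0, 0, 2, 0, -1, 0], [0, -1, -1, 0, 2, 0, 0], [-1, 0, 0, -1, 0, 2, 0], [-1, 0, -1, 0, 0, 0, 2]].
The roots have two lengths (squared-length ratio 2:1); the short ones are alpha_{1,3,4,5,6,7}. The associated Dynkin diagram is a chain of 7 nodes with a double edge at one end; the terminal node there is the unique long simple root (C_7), so the type is C_7 (the algebra sp(14)).

C_7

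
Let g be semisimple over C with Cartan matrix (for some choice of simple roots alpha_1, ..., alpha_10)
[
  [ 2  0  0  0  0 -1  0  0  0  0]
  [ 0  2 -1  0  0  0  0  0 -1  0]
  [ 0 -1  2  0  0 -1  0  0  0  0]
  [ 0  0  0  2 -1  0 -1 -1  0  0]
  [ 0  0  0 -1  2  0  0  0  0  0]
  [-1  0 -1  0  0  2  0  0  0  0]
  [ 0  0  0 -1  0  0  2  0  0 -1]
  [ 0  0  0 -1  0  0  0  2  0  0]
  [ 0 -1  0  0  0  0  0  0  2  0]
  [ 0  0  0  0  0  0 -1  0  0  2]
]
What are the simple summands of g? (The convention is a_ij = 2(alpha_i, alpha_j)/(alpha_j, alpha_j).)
The diagram associated to this matrix has two connected components: the simple roots {alpha_1, alpha_2, alpha_3, alpha_6, alpha_9} form a chain of 5 nodes with single edges (A_5), and {alpha_4, alpha_5, alpha_7, alpha_8, alpha_10} form a chain of 3 nodes with a fork of two nodes at one end (D_5). A semisimple Lie algebra decomposes uniquely as the direct sum of simple ideals, one per connected component of its Dynkin diagram, so g ≅ A_5 ⊕ D_5 (dimension 35 + 45 = 80).

A5 ⊕ D5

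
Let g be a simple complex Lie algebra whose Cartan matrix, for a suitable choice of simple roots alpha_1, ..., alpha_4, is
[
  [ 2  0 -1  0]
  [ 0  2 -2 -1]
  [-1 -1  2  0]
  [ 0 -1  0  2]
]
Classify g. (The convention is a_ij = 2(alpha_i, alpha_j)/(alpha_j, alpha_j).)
The matrix has rank 4 with 2's on the diagonal. Reading the off-diagonal entries as Dynkin edges (a single edge where a_ij = a_ji = -1; a double or triple edge where a_ij * a_ji = 2 or 3), the diagram is a chain of 4 nodes with a double edge between the middle two (F_4). One simple-root ordering that puts it in standard form is (alpha_4, alpha_2, alpha_3, alpha_1). So the algebra is type F_4.

F_4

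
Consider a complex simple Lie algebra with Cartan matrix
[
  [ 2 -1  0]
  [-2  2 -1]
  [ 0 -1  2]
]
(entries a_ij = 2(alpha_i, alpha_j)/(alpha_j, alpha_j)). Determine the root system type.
B_3 (so(7))

The matrix has rank 3 with 2's on the diagonal. Reading the off-diagonal entries as Dynkin edges (a single edge where a_ij = a_ji = -1; a double or triple edge where a_ij * a_ji = 2 or 3), the diagram is a chain of 3 nodes with a double edge at one end; the terminal node there is the unique short simple root (B_3). One simple-root ordering that puts it in standard form is (alpha_3, alpha_2, alpha_1). So the algebra is type B_3, i.e. so(7).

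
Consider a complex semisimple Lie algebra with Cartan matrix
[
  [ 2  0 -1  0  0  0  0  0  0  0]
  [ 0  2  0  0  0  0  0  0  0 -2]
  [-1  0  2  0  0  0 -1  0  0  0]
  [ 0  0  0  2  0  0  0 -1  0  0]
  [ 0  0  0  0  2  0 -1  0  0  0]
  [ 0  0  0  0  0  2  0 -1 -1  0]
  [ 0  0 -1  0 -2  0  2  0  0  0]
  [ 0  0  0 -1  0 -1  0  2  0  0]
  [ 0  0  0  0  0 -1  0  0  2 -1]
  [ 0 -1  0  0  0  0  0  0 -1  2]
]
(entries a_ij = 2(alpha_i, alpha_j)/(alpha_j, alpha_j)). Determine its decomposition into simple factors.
The diagram associated to this matrix has two connected components: the simple roots {alpha_1, alpha_3, alpha_5, alpha_7} form a chain of 4 nodes with a double edge at one end; the terminal node there is the unique short simple root (B_4), and {alpha_2, alpha_4, alpha_6, alpha_8, alpha_9, alpha_10} form a chain of 6 nodes with a double edge at one end; the terminal node there is the unique long simple root (C_6). A semisimple Lie algebra decomposes uniquely as the direct sum of simple ideals, one per connected component of its Dynkin diagram, so g ≅ B_4 ⊕ C_6 (dimension 36 + 78 = 114).

type B_4 + type C_6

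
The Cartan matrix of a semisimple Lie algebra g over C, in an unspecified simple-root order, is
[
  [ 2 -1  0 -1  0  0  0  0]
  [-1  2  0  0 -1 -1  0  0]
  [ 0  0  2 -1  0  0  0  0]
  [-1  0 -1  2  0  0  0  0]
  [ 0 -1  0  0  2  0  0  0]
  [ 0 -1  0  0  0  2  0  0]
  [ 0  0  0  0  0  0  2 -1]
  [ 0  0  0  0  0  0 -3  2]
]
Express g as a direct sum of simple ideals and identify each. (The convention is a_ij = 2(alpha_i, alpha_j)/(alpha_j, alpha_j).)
type D_6 + type G_2

The diagram associated to this matrix has two connected components: the simple roots {alpha_1, alpha_2, alpha_3, alpha_4, alpha_5, alpha_6} form a chain of 4 nodes with a fork of two nodes at one end (D_6), and {alpha_7, alpha_8} form two nodes joined by a triple edge (G_2). A semisimple Lie algebra decomposes uniquely as the direct sum of simple ideals, one per connected component of its Dynkin diagram, so g ≅ D_6 ⊕ G_2 (dimension 66 + 14 = 80).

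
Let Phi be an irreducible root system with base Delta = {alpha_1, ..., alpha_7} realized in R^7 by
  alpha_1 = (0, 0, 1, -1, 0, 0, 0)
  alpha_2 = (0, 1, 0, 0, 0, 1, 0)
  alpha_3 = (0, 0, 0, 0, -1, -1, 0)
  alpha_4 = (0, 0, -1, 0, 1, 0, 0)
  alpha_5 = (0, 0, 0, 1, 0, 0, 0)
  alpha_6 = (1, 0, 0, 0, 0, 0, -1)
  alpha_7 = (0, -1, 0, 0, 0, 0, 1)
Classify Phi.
type B_7

Compute the Cartan integers a_ij = 2(alpha_i, alpha_j)/(alpha_j, alpha_j); the resulting 7x7 Cartan matrix is
[[2, 0, 0, -1, -2, 0, 0], [0, 2, -1, 0, 0, 0, -1], [0, -1, 2, -1, 0, 0, 0], [-1, 0, -1, 2, 0, 0, 0], [-1, 0, 0, 0, 2, 0, 0], [0, 0, 0, 0, 0, 2, -1], [0, -1, 0, 0, 0, -1, 2]].
The roots have two lengths (squared-length ratio 2:1); the short ones are alpha_{5}. The associated Dynkin diagram is a chain of 7 nodes with a double edge at one end; the terminal node there is the unique short simple root (B_7), so the type is B_7 (the algebra so(15)).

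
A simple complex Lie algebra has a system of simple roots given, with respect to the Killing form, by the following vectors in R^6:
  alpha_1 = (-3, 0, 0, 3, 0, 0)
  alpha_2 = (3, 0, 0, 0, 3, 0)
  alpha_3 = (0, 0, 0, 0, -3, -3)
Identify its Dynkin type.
A_3 (sl(4))

Compute the Cartan integers a_ij = 2(alpha_i, alpha_j)/(alpha_j, alpha_j); the resulting 3x3 Cartan matrix is
[[2, -1, 0], [-1, 2, -1], [0, -1, 2]].
All simple roots have the same length, so the diagram is simply laced. The associated Dynkin diagram is a chain of 3 nodes with single edges (A_3), so the type is A_3 (the algebra sl(4)).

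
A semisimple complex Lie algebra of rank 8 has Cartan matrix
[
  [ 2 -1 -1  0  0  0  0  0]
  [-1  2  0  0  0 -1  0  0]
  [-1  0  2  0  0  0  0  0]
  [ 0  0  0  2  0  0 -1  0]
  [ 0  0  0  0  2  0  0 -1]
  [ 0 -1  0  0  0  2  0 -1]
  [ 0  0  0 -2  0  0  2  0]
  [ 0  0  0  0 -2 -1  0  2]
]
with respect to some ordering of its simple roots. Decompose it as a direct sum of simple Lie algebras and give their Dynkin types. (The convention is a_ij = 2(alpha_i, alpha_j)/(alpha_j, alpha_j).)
B_2 + B_6

The diagram associated to this matrix has two connected components: the simple roots {alpha_4, alpha_7} form a chain of 2 nodes with a double edge at one end; the terminal node there is the unique short simple root (B_2), and {alpha_1, alpha_2, alpha_3, alpha_5, alpha_6, alpha_8} form a chain of 6 nodes with a double edge at one end; the terminal node there is the unique short simple root (B_6). A semisimple Lie algebra decomposes uniquely as the direct sum of simple ideals, one per connected component of its Dynkin diagram, so g ≅ B_2 ⊕ B_6 (dimension 10 + 78 = 88).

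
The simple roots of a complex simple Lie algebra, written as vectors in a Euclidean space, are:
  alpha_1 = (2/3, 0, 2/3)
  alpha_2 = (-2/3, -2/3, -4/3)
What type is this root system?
Compute the Cartan integers a_ij = 2(alpha_i, alpha_j)/(alpha_j, alpha_j); the resulting 2x2 Cartan matrix is
[[2, -1], [-3, 2]].
The roots have two lengths (squared-length ratio 3:1); the short ones are alpha_{1}. The associated Dynkin diagram is two nodes joined by a triple edge (G_2), so the type is G_2.

type G_2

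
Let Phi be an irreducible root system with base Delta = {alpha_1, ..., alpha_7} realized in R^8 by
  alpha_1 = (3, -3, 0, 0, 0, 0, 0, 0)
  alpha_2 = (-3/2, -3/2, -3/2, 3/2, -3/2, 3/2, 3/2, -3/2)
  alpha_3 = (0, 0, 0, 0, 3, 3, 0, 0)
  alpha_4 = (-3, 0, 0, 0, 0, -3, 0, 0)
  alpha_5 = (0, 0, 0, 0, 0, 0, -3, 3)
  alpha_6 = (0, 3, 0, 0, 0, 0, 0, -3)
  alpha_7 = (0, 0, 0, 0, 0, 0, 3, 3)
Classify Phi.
Compute the Cartan integers a_ij = 2(alpha_i, alpha_j)/(alpha_j, alpha_j); the resulting 7x7 Cartan matrix is
[[2, 0, 0, -1, 0, -1, 0], [0, 2, 0, 0, -1, 0, 0], [0, 0, 2, -1, 0, 0, 0], [-1, 0, -1, 2, 0, 0, 0], [0, -1, 0, 0, 2, -1, 0], [-1, 0, 0, 0, -1, 2, -1], [0, 0, 0, 0, 0, -1, 2]].
All simple roots have the same length, so the diagram is simply laced. The associated Dynkin diagram is a chain of 6 nodes with one extra node attached to the third node from one end (E_7), so the type is E_7.

E7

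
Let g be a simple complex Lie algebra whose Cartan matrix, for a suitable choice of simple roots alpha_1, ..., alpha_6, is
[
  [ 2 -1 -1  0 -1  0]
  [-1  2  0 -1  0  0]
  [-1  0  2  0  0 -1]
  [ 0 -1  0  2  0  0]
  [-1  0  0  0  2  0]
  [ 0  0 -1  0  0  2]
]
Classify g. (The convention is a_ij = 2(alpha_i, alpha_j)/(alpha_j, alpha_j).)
The matrix has rank 6 with 2's on the diagonal. Reading the off-diagonal entries as Dynkin edges (a single edge where a_ij = a_ji = -1; a double or triple edge where a_ij * a_ji = 2 or 3), the diagram is a chain of 5 nodes with one extra node attached to the third node from one end (E_6). One simple-root ordering that puts it in standard form is (alpha_4, alpha_5, alpha_2, alpha_1, alpha_3, alpha_6). So the algebra is type E_6.

E6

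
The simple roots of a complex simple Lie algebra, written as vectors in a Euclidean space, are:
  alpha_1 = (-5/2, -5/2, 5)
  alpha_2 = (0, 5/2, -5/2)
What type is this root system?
Compute the Cartan integers a_ij = 2(alpha_i, alpha_j)/(alpha_j, alpha_j); the resulting 2x2 Cartan matrix is
[[2, -3], [-1, 2]].
The roots have two lengths (squared-length ratio 3:1); the short ones are alpha_{2}. The associated Dynkin diagram is two nodes joined by a triple edge (G_2), so the type is G_2.

G_2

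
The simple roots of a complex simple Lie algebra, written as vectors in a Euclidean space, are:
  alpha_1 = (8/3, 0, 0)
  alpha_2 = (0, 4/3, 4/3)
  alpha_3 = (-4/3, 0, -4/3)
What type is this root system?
Compute the Cartan integers a_ij = 2(alpha_i, alpha_j)/(alpha_j, alpha_j); the resulting 3x3 Cartan matrix is
[[2, 0, -2], [0, 2, -1], [-1, -1, 2]].
The roots have two lengths (squared-length ratio 2:1); the short ones are alpha_{2,3}. The associated Dynkin diagram is a chain of 3 nodes with a double edge at one end; the terminal node there is the unique long simple root (C_3), so the type is C_3 (the algebra sp(6)).

C_3 (sp(6))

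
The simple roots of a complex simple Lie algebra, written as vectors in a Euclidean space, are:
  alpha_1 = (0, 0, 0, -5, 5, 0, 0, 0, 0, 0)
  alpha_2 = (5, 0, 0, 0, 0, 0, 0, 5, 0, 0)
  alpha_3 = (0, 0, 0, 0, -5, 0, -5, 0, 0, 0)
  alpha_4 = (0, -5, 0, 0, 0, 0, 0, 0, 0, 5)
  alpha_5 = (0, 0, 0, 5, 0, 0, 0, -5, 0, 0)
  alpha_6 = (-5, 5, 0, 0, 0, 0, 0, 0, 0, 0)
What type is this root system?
type A_6

Compute the Cartan integers a_ij = 2(alpha_i, alpha_j)/(alpha_j, alpha_j); the resulting 6x6 Cartan matrix is
[[2, 0, -1, 0, -1, 0], [0, 2, 0, 0, -1, -1], [-1, 0, 2, 0, 0, 0], [0, 0, 0, 2, 0, -1], [-1, -1, 0, 0, 2, 0], [0, -1, 0, -1, 0, 2]].
All simple roots have the same length, so the diagram is simply laced. The associated Dynkin diagram is a chain of 6 nodes with single edges (A_6), so the type is A_6 (the algebra sl(7)).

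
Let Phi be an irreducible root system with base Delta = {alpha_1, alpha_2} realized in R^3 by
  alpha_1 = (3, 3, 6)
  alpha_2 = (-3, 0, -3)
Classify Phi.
G_2

Compute the Cartan integers a_ij = 2(alpha_i, alpha_j)/(alpha_j, alpha_j); the resulting 2x2 Cartan matrix is
[[2, -3], [-1, 2]].
The roots have two lengths (squared-length ratio 3:1); the short ones are alpha_{2}. The associated Dynkin diagram is two nodes joined by a triple edge (G_2), so the type is G_2.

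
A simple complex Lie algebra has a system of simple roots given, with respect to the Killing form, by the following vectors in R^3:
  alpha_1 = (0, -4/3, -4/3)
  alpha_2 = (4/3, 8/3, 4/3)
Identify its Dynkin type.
G_2

Compute the Cartan integers a_ij = 2(alpha_i, alpha_j)/(alpha_j, alpha_j); the resulting 2x2 Cartan matrix is
[[2, -1], [-3, 2]].
The roots have two lengths (squared-length ratio 3:1); the short ones are alpha_{1}. The associated Dynkin diagram is two nodes joined by a triple edge (G_2), so the type is G_2.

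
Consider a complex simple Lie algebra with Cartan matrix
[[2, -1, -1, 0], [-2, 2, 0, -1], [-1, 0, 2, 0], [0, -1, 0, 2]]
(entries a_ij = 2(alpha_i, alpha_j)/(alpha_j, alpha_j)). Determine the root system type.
type F_4

The matrix has rank 4 with 2's on the diagonal. Reading the off-diagonal entries as Dynkin edges (a single edge where a_ij = a_ji = -1; a double or triple edge where a_ij * a_ji = 2 or 3), the diagram is a chain of 4 nodes with a double edge between the middle two (F_4). One simple-root ordering that puts it in standard form is (alpha_4, alpha_2, alpha_1, alpha_3). So the algebra is type F_4.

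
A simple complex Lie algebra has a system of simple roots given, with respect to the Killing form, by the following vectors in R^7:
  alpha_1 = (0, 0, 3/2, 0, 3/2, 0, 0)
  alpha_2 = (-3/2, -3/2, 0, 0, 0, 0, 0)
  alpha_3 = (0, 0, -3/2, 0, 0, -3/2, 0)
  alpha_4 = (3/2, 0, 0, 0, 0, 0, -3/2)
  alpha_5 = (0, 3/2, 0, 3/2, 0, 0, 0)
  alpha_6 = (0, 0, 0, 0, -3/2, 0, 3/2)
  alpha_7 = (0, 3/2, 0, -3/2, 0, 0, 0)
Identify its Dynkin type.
D_7

Compute the Cartan integers a_ij = 2(alpha_i, alpha_j)/(alpha_j, alpha_j); the resulting 7x7 Cartan matrix is
[[2, 0, -1, 0, 0, -1, 0], [0, 2, 0, -1, -1, 0, -1], [-1, 0, 2, 0, 0, 0, 0], [0, -1, 0, 2, 0, -1, 0], [0, -1, 0, 0, 2, 0, 0], [-1, 0, 0, -1, 0, 2, 0], [0, -1, 0, 0, 0, 0, 2]].
All simple roots have the same length, so the diagram is simply laced. The associated Dynkin diagram is a chain of 5 nodes with a fork of two nodes at one end (D_7), so the type is D_7 (the algebra so(14)).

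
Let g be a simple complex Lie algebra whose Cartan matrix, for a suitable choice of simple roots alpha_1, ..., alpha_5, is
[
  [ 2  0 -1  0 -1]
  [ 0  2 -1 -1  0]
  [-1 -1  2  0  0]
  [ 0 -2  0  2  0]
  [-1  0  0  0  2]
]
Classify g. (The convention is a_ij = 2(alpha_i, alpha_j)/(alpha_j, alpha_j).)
The matrix has rank 5 with 2's on the diagonal. Reading the off-diagonal entries as Dynkin edges (a single edge where a_ij = a_ji = -1; a double or triple edge where a_ij * a_ji = 2 or 3), the diagram is a chain of 5 nodes with a double edge at one end; the terminal node there is the unique long simple root (C_5). One simple-root ordering that puts it in standard form is (alpha_5, alpha_1, alpha_3, alpha_2, alpha_4). So the algebra is type C_5, i.e. sp(10).

type C_5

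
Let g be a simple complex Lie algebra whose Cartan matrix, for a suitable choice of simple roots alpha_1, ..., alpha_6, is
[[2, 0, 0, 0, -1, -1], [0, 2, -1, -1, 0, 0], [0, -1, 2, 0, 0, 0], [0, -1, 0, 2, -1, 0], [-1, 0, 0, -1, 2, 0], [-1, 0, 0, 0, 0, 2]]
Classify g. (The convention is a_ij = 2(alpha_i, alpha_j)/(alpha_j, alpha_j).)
A_6

The matrix has rank 6 with 2's on the diagonal. Reading the off-diagonal entries as Dynkin edges (a single edge where a_ij = a_ji = -1; a double or triple edge where a_ij * a_ji = 2 or 3), the diagram is a chain of 6 nodes with single edges (A_6). One simple-root ordering that puts it in standard form is (alpha_6, alpha_1, alpha_5, alpha_4, alpha_2, alpha_3). So the algebra is type A_6, i.e. sl(7).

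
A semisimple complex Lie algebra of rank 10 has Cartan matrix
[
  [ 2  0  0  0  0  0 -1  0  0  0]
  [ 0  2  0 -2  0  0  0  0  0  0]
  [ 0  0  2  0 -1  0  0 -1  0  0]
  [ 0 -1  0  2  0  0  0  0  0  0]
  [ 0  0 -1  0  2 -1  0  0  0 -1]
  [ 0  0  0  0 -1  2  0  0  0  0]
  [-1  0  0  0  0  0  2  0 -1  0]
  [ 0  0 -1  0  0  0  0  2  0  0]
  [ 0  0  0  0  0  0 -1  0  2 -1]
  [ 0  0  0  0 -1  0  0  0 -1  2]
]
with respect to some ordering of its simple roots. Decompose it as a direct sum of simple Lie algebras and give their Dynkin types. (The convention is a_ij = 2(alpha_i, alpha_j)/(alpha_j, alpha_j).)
B_2 ⊕ E_8

The diagram associated to this matrix has two connected components: the simple roots {alpha_2, alpha_4} form a chain of 2 nodes with a double edge at one end; the terminal node there is the unique short simple root (B_2), and {alpha_1, alpha_3, alpha_5, alpha_6, alpha_7, alpha_8, alpha_9, alpha_10} form a chain of 7 nodes with one extra node attached to the third node from one end (E_8). A semisimple Lie algebra decomposes uniquely as the direct sum of simple ideals, one per connected component of its Dynkin diagram, so g ≅ B_2 ⊕ E_8 (dimension 10 + 248 = 258).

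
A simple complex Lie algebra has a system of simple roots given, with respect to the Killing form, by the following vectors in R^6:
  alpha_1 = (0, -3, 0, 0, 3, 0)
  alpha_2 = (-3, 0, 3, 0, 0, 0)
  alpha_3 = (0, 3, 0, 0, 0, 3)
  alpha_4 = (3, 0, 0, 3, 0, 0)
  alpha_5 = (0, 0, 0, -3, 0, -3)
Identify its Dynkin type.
A_5

Compute the Cartan integers a_ij = 2(alpha_i, alpha_j)/(alpha_j, alpha_j); the resulting 5x5 Cartan matrix is
[[2, 0, -1, 0, 0], [0, 2, 0, -1, 0], [-1, 0, 2, 0, -1], [0, -1, 0, 2, -1], [0, 0, -1, -1, 2]].
All simple roots have the same length, so the diagram is simply laced. The associated Dynkin diagram is a chain of 5 nodes with single edges (A_5), so the type is A_5 (the algebra sl(6)).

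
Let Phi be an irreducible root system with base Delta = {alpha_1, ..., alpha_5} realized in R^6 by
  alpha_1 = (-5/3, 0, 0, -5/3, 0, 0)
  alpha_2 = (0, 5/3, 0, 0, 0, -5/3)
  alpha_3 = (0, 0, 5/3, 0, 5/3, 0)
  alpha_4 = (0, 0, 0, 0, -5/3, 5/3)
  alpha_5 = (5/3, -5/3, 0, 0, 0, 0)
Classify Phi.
type A_5

Compute the Cartan integers a_ij = 2(alpha_i, alpha_j)/(alpha_j, alpha_j); the resulting 5x5 Cartan matrix is
[[2, 0, 0, 0, -1], [0, 2, 0, -1, -1], [0, 0, 2, -1, 0], [0, -1, -1, 2, 0], [-1, -1, 0, 0, 2]].
All simple roots have the same length, so the diagram is simply laced. The associated Dynkin diagram is a chain of 5 nodes with single edges (A_5), so the type is A_5 (the algebra sl(6)).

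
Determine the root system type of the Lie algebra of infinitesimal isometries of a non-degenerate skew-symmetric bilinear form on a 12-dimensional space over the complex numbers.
C_6

This is sp(12), which has dimension 12(12+1)/2 = 78 and rank 12/2 = 6. In the classification of classical Lie algebras, the symplectic algebra sp(2n) has type C_n; here n = 6, so the Dynkin diagram is a chain of 6 nodes with a double edge at one end; the terminal node there is the unique long simple root (C_6). Hence the type is C_6.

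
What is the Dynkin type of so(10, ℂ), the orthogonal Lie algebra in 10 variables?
D_5 (so(10))

This is so(10) with 10 even, which has dimension 10(10-1)/2 = 45 and rank 10/2 = 5. In the classification of classical Lie algebras, the orthogonal algebra so(2n) in an even number of variables has type D_n; here n = 5, so the Dynkin diagram is a chain of 3 nodes with a fork of two nodes at one end (D_5). Hence the type is D_5.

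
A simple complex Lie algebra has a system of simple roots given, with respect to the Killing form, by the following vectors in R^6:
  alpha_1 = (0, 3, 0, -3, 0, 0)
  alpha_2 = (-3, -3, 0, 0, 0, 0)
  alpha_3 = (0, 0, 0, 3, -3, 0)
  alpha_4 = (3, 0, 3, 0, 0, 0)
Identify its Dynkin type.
type A_4

Compute the Cartan integers a_ij = 2(alpha_i, alpha_j)/(alpha_j, alpha_j); the resulting 4x4 Cartan matrix is
[[2, -1, -1, 0], [-1, 2, 0, -1], [-1, 0, 2, 0], [0, -1, 0, 2]].
All simple roots have the same length, so the diagram is simply laced. The associated Dynkin diagram is a chain of 4 nodes with single edges (A_4), so the type is A_4 (the algebra sl(5)).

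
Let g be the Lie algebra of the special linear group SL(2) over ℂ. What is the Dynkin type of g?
This is sl(2), which has dimension 2^2 - 1 = 3 and rank 2 - 1 = 1 (a Cartan subalgebra is the diagonal traceless matrices). In the classification of classical Lie algebras, the special linear algebra sl(n+1) has type A_n; here n = 1, so the Dynkin diagram is a chain of 1 nodes with single edges (A_1). Hence the type is A_1.

type A_1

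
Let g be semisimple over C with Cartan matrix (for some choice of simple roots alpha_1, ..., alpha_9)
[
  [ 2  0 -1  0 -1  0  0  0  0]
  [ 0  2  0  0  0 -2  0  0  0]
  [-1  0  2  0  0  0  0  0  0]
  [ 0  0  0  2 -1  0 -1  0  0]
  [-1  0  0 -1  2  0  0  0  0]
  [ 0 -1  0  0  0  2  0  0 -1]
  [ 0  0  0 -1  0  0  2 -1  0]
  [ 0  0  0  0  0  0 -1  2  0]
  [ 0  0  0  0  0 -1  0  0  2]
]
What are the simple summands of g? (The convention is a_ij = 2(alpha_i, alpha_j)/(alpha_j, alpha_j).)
The diagram associated to this matrix has two connected components: the simple roots {alpha_1, alpha_3, alpha_4, alpha_5, alpha_7, alpha_8} form a chain of 6 nodes with single edges (A_6), and {alpha_2, alpha_6, alpha_9} form a chain of 3 nodes with a double edge at one end; the terminal node there is the unique long simple root (C_3). A semisimple Lie algebra decomposes uniquely as the direct sum of simple ideals, one per connected component of its Dynkin diagram, so g ≅ A_6 ⊕ C_3 (dimension 48 + 21 = 69).

type A_6 ⊕ type C_3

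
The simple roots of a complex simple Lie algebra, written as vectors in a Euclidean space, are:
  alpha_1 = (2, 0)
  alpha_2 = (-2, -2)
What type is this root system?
type B_2

Compute the Cartan integers a_ij = 2(alpha_i, alpha_j)/(alpha_j, alpha_j); the resulting 2x2 Cartan matrix is
[[2, -1], [-2, 2]].
The roots have two lengths (squared-length ratio 2:1); the short ones are alpha_{1}. The associated Dynkin diagram is a chain of 2 nodes with a double edge at one end; the terminal node there is the unique short simple root (B_2), so the type is B_2 (the algebra so(5)).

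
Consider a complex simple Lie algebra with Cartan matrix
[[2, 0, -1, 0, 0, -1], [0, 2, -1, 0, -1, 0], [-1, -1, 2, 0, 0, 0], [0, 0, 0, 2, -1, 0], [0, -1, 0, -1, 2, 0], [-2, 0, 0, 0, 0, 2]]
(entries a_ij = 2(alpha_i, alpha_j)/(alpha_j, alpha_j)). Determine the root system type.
The matrix has rank 6 with 2's on the diagonal. Reading the off-diagonal entries as Dynkin edges (a single edge where a_ij = a_ji = -1; a double or triple edge where a_ij * a_ji = 2 or 3), the diagram is a chain of 6 nodes with a double edge at one end; the terminal node there is the unique long simple root (C_6). One simple-root ordering that puts it in standard form is (alpha_4, alpha_5, alpha_2, alpha_3, alpha_1, alpha_6). So the algebra is type C_6, i.e. sp(12).

C_6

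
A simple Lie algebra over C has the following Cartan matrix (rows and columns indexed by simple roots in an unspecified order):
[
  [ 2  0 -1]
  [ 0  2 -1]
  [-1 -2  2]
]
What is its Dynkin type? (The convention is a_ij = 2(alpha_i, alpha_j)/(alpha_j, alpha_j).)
B3

The matrix has rank 3 with 2's on the diagonal. Reading the off-diagonal entries as Dynkin edges (a single edge where a_ij = a_ji = -1; a double or triple edge where a_ij * a_ji = 2 or 3), the diagram is a chain of 3 nodes with a double edge at one end; the terminal node there is the unique short simple root (B_3). One simple-root ordering that puts it in standard form is (alpha_1, alpha_3, alpha_2). So the algebra is type B_3, i.e. so(7).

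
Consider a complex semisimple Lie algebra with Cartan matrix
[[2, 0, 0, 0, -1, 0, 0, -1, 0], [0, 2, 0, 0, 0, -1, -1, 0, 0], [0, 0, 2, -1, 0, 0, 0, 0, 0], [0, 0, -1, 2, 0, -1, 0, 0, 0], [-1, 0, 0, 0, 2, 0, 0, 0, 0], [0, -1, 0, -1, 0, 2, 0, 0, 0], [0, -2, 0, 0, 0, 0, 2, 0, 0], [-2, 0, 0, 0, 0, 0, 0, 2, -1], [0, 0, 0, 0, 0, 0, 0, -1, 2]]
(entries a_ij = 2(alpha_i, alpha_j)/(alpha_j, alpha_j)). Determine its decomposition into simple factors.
C_5 ⊕ F_4

The diagram associated to this matrix has two connected components: the simple roots {alpha_2, alpha_3, alpha_4, alpha_6, alpha_7} form a chain of 5 nodes with a double edge at one end; the terminal node there is the unique long simple root (C_5), and {alpha_1, alpha_5, alpha_8, alpha_9} form a chain of 4 nodes with a double edge between the middle two (F_4). A semisimple Lie algebra decomposes uniquely as the direct sum of simple ideals, one per connected component of its Dynkin diagram, so g ≅ C_5 ⊕ F_4 (dimension 55 + 52 = 107).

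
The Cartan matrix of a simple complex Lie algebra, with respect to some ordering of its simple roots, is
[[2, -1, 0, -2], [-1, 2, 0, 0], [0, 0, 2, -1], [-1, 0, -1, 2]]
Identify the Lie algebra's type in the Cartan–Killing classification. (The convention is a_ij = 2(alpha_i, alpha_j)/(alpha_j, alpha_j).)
F_4

The matrix has rank 4 with 2's on the diagonal. Reading the off-diagonal entries as Dynkin edges (a single edge where a_ij = a_ji = -1; a double or triple edge where a_ij * a_ji = 2 or 3), the diagram is a chain of 4 nodes with a double edge between the middle two (F_4). One simple-root ordering that puts it in standard form is (alpha_2, alpha_1, alpha_4, alpha_3). So the algebra is type F_4.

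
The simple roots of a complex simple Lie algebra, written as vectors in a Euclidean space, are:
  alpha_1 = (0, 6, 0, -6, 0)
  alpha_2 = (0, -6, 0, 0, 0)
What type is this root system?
Compute the Cartan integers a_ij = 2(alpha_i, alpha_j)/(alpha_j, alpha_j); the resulting 2x2 Cartan matrix is
[[2, -2], [-1, 2]].
The roots have two lengths (squared-length ratio 2:1); the short ones are alpha_{2}. The associated Dynkin diagram is a chain of 2 nodes with a double edge at one end; the terminal node there is the unique short simple root (B_2), so the type is B_2 (the algebra so(5)).

B2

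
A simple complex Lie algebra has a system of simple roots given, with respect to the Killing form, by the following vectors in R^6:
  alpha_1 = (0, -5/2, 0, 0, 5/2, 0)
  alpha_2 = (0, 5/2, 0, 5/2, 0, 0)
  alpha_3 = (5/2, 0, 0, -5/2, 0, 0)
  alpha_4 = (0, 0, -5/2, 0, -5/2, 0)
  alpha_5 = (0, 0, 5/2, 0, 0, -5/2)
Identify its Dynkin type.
Compute the Cartan integers a_ij = 2(alpha_i, alpha_j)/(alpha_j, alpha_j); the resulting 5x5 Cartan matrix is
[[2, -1, 0, -1, 0], [-1, 2, -1, 0, 0], [0, -1, 2, 0, 0], [-1, 0, 0, 2, -1], [0, 0, 0, -1, 2]].
All simple roots have the same length, so the diagram is simply laced. The associated Dynkin diagram is a chain of 5 nodes with single edges (A_5), so the type is A_5 (the algebra sl(6)).

A5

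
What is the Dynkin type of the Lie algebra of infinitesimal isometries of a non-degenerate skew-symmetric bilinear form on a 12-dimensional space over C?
C_6

This is sp(12), which has dimension 12(12+1)/2 = 78 and rank 12/2 = 6. In the classification of classical Lie algebras, the symplectic algebra sp(2n) has type C_n; here n = 6, so the Dynkin diagram is a chain of 6 nodes with a double edge at one end; the terminal node there is the unique long simple root (C_6). Hence the type is C_6.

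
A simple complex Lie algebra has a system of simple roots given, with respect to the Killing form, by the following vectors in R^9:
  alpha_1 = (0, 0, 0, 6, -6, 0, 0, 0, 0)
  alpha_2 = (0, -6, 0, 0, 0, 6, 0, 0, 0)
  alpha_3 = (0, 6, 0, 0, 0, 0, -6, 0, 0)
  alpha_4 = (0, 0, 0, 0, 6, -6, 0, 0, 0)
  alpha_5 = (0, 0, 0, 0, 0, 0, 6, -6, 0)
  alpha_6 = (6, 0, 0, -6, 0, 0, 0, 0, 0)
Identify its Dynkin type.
Compute the Cartan integers a_ij = 2(alpha_i, alpha_j)/(alpha_j, alpha_j); the resulting 6x6 Cartan matrix is
[[2, 0, 0, -1, 0, -1], [0, 2, -1, -1, 0, 0], [0, -1, 2, 0, -1, 0], [-1, -1, 0, 2, 0, 0], [0, 0, -1, 0, 2, 0], [-1, 0, 0, 0, 0, 2]].
All simple roots have the same length, so the diagram is simply laced. The associated Dynkin diagram is a chain of 6 nodes with single edges (A_6), so the type is A_6 (the algebra sl(7)).

A_6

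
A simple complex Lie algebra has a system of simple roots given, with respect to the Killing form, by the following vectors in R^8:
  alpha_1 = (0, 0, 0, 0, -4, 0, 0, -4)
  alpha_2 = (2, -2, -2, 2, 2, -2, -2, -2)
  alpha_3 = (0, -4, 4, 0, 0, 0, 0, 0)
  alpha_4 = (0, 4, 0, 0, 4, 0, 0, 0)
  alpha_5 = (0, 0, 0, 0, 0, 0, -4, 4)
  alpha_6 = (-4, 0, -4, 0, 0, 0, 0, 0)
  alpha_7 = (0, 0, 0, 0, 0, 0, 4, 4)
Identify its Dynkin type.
Compute the Cartan integers a_ij = 2(alpha_i, alpha_j)/(alpha_j, alpha_j); the resulting 7x7 Cartan matrix is
[[2, 0, 0, -1, -1, 0, -1], [0, 2, 0, 0, 0, 0, -1], [0, 0, 2, -1, 0, -1, 0], [-1, 0, -1, 2, 0, 0, 0], [-1, 0, 0, 0, 2, 0, 0], [0, 0, -1, 0, 0, 2, 0], [-1, -1, 0, 0, 0, 0, 2]].
All simple roots have the same length, so the diagram is simply laced. The associated Dynkin diagram is a chain of 6 nodes with one extra node attached to the third node from one end (E_7), so the type is E_7.

E7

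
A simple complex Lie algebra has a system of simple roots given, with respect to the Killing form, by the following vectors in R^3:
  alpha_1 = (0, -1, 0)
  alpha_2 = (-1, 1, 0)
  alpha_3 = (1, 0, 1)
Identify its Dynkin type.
Compute the Cartan integers a_ij = 2(alpha_i, alpha_j)/(alpha_j, alpha_j); the resulting 3x3 Cartan matrix is
[[2, -1, 0], [-2, 2, -1], [0, -1, 2]].
The roots have two lengths (squared-length ratio 2:1); the short ones are alpha_{1}. The associated Dynkin diagram is a chain of 3 nodes with a double edge at one end; the terminal node there is the unique short simple root (B_3), so the type is B_3 (the algebra so(7)).

B_3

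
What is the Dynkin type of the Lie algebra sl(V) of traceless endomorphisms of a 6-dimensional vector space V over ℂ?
A_5

This is sl(6), which has dimension 6^2 - 1 = 35 and rank 6 - 1 = 5 (a Cartan subalgebra is the diagonal traceless matrices). In the classification of classical Lie algebras, the special linear algebra sl(n+1) has type A_n; here n = 5, so the Dynkin diagram is a chain of 5 nodes with single edges (A_5). Hence the type is A_5.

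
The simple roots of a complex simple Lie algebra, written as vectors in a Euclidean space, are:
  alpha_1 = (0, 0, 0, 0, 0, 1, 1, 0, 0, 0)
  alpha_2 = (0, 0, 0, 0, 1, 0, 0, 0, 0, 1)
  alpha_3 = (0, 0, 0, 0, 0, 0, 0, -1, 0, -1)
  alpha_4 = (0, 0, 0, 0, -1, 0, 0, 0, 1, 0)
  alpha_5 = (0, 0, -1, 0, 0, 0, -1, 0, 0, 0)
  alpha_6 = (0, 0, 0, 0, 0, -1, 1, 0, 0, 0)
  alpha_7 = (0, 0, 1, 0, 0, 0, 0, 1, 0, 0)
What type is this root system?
D7

Compute the Cartan integers a_ij = 2(alpha_i, alpha_j)/(alpha_j, alpha_j); the resulting 7x7 Cartan matrix is
[[2, 0, 0, 0, -1, 0, 0], [0, 2, -1, -1, 0, 0, 0], [0, -1, 2, 0, 0, 0, -1], [0, -1, 0, 2, 0, 0, 0], [-1, 0, 0, 0, 2, -1, -1], [0, 0, 0, 0, -1, 2, 0], [0, 0, -1, 0, -1, 0, 2]].
All simple roots have the same length, so the diagram is simply laced. The associated Dynkin diagram is a chain of 5 nodes with a fork of two nodes at one end (D_7), so the type is D_7 (the algebra so(14)).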